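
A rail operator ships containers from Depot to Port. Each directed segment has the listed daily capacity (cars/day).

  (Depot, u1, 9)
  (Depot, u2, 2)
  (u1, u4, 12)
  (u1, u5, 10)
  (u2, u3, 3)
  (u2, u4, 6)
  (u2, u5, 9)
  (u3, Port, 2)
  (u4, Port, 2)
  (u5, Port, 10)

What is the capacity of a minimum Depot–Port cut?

11

Augment Depot→u1→u4→Port: bottleneck 2, flow now 2.
Augment Depot→u1→u5→Port: bottleneck 7, flow now 9.
Augment Depot→u2→u3→Port: bottleneck 2, flow now 11.
No augmenting path remains; maximum flow = 11.
By max-flow min-cut, the minimum cut capacity equals the max flow.
In the residual graph, reachable from Depot: {Depot}.
Min-cut edges: Depot→u1 (9), Depot→u2 (2); capacity 9 + 2 = 11.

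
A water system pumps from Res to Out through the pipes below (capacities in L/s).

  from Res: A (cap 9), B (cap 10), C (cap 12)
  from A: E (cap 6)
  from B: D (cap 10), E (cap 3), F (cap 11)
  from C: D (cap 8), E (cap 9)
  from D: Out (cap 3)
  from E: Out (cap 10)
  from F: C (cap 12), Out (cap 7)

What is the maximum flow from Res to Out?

20

Augment Res→A→E→Out: bottleneck 6, flow now 6.
Augment Res→B→D→Out: bottleneck 3, flow now 9.
Augment Res→B→E→Out: bottleneck 3, flow now 12.
Augment Res→B→F→Out: bottleneck 4, flow now 16.
Augment Res→C→E→Out: bottleneck 1, flow now 17.
Augment Res→C→D→B→F→Out: bottleneck 3, flow now 20. (uses reverse residual edge)
No augmenting path remains; maximum flow = 20.
In the residual graph, reachable from Res: {Res, A, B, C, D, E, F}.
Min-cut edges: D→Out (3), E→Out (10), F→Out (7); capacity 3 + 10 + 7 = 20.
This cut is saturated, so no flow can exceed 20.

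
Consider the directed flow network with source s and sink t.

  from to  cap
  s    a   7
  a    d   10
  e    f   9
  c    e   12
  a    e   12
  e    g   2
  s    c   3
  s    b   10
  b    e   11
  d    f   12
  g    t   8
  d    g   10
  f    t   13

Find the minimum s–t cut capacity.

Augment s→a→d→f→t: bottleneck 7, flow now 7.
Augment s→b→e→f→t: bottleneck 6, flow now 13.
Augment s→b→e→g→t: bottleneck 2, flow now 15.
Augment s→b→e→f→d→g→t: bottleneck 2, flow now 17. (uses reverse residual edge)
Augment s→c→e→f→d→g→t: bottleneck 1, flow now 18. (uses reverse residual edge)
No augmenting path remains; maximum flow = 18.
By max-flow min-cut, the minimum cut capacity equals the max flow.
In the residual graph, reachable from s: {s, b, c, e}.
Min-cut edges: s→a (7), e→f (9), e→g (2); capacity 7 + 9 + 2 = 18.

18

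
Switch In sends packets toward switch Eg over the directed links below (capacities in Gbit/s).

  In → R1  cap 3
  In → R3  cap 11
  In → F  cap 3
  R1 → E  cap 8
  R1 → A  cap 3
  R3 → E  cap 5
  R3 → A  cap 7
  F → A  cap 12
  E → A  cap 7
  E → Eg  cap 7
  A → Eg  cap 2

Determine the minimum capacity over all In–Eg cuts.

9

Augment In→R1→E→Eg: bottleneck 3, flow now 3.
Augment In→R3→E→Eg: bottleneck 4, flow now 7.
Augment In→R3→A→Eg: bottleneck 2, flow now 9.
No augmenting path remains; maximum flow = 9.
By max-flow min-cut, the minimum cut capacity equals the max flow.
In the residual graph, reachable from In: {In, R1, R3, F, E, A}.
Min-cut edges: E→Eg (7), A→Eg (2); capacity 7 + 2 = 9.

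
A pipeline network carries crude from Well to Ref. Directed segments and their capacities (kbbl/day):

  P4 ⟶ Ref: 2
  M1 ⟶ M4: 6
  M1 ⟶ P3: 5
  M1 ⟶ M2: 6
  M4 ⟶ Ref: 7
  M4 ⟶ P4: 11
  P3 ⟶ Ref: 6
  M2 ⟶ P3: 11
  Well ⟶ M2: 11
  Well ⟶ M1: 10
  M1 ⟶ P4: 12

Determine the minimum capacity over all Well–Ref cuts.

Augment Well→M1→M4→Ref: bottleneck 6, flow now 6.
Augment Well→M1→P3→Ref: bottleneck 4, flow now 10.
Augment Well→M2→P3→Ref: bottleneck 2, flow now 12.
Augment Well→M2→P3→M1→P4→Ref: bottleneck 2, flow now 14. (uses reverse residual edge)
No augmenting path remains; maximum flow = 14.
By max-flow min-cut, the minimum cut capacity equals the max flow.
In the residual graph, reachable from Well: {Well, M1, M2, P3, P4}.
Min-cut edges: M1→M4 (6), P3→Ref (6), P4→Ref (2); capacity 6 + 6 + 2 = 14.

14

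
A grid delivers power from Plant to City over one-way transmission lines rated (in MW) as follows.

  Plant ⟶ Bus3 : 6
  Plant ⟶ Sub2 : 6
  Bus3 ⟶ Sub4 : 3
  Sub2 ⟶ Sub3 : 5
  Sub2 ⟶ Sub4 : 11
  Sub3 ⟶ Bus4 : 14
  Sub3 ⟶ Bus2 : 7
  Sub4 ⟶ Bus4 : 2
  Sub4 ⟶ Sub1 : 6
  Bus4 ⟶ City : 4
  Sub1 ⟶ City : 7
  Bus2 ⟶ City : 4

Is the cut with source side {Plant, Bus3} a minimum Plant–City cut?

Yes — it is a minimum cut (capacity 9).

Given cut capacity: 6 + 3 = 9.
Augment Plant→Bus3→Sub4→Bus4→City: bottleneck 2, flow now 2.
Augment Plant→Bus3→Sub4→Sub1→City: bottleneck 1, flow now 3.
Augment Plant→Sub2→Sub3→Bus4→City: bottleneck 2, flow now 5.
Augment Plant→Sub2→Sub3→Bus2→City: bottleneck 3, flow now 8.
Augment Plant→Sub2→Sub4→Sub1→City: bottleneck 1, flow now 9.
No augmenting path remains; maximum flow = 9.
Cut capacity 9 equals the max flow, so it is a minimum cut.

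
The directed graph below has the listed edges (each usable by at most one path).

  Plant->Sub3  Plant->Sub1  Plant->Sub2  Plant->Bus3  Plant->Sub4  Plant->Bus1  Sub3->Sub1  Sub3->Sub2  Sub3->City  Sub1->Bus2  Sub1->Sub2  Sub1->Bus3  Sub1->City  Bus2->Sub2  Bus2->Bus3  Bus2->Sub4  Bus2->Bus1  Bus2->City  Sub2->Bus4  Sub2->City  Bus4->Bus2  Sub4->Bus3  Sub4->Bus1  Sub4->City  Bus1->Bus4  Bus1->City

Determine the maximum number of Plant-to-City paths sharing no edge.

5

Assign every edge capacity 1; by Menger, the answer equals the max flow.
Path Plant→Sub3→City (+1); total 1.
Path Plant→Sub1→City (+1); total 2.
Path Plant→Sub2→City (+1); total 3.
Path Plant→Sub4→City (+1); total 4.
Path Plant→Bus1→City (+1); total 5.
No residual Plant→City path; max flow = 5.
Certifying cut of size 5: {Plant→Bus1, Plant→Sub1, Plant→Sub2, Plant→Sub3, Plant→Sub4}.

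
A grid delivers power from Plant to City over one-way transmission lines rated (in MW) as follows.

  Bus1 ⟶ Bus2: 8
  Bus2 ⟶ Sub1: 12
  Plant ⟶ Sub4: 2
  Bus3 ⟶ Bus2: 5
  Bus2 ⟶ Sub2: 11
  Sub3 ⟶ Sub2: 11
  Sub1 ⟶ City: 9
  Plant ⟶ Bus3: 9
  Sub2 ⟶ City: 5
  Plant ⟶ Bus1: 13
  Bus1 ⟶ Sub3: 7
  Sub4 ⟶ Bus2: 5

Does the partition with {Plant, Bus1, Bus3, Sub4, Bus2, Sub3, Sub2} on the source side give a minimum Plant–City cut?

Given cut capacity: 12 + 5 = 17.
Augment Plant→Bus1→Bus2→Sub1→City: bottleneck 8, flow now 8.
Augment Plant→Bus1→Sub3→Sub2→City: bottleneck 5, flow now 13.
Augment Plant→Bus3→Bus2→Sub1→City: bottleneck 1, flow now 14.
No augmenting path remains; maximum flow = 14.
In the residual graph, reachable from Plant: {Plant, Bus1, Bus3, Sub4, Bus2, Sub3, Sub1, Sub2}.
Min-cut edges: Sub1→City (9), Sub2→City (5); capacity 9 + 5 = 14.
Cut capacity 17 exceeds the max flow 14, so it is not minimum.

No — its capacity is 17, but the minimum cut has capacity 14.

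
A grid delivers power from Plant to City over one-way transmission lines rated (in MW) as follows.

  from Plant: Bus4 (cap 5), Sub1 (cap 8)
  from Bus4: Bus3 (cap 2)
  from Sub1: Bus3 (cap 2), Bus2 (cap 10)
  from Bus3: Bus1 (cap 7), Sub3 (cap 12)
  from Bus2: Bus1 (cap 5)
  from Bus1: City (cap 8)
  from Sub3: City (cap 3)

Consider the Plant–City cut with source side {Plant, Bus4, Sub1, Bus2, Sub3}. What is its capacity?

Edges leaving {Plant, Bus4, Sub1, Bus2, Sub3}: Bus4→Bus3 (2), Sub1→Bus3 (2), Bus2→Bus1 (5), Sub3→City (3).
Cut capacity = 2 + 2 + 5 + 3 = 12.

12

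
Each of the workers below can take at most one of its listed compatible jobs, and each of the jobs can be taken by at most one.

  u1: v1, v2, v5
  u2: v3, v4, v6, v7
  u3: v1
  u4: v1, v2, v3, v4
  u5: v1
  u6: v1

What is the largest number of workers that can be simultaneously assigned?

4

Unit-capacity flow: source→left, listed edges, right→sink; max matching = max flow.
Augmenting path u1→v1 (+1); matched 1.
Augmenting path u2→v3 (+1); matched 2.
Augmenting path u4→v2 (+1); matched 3.
Augmenting path u3→v1→u1→v5 (+1); matched 4.
No augmenting path remains; maximum matching = 4.
König certificate: {u1, u2, u4, v1} is a vertex cover of size 4 (every listed pair touches it), so no matching can be larger.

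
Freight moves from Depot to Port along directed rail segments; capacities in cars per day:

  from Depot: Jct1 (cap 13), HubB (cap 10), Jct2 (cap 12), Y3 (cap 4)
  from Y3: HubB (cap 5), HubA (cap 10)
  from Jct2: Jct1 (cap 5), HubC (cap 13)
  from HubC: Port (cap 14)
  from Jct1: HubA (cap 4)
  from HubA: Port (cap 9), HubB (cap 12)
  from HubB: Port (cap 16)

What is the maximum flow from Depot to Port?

Augment Depot→HubB→Port: bottleneck 10, flow now 10.
Augment Depot→Y3→HubA→Port: bottleneck 4, flow now 14.
Augment Depot→Jct2→HubC→Port: bottleneck 12, flow now 26.
Augment Depot→Jct1→HubA→Port: bottleneck 4, flow now 30.
No augmenting path remains; maximum flow = 30.
In the residual graph, reachable from Depot: {Depot, Jct1}.
Min-cut edges: Depot→Y3 (4), Depot→Jct2 (12), Depot→HubB (10), Jct1→HubA (4); capacity 4 + 12 + 10 + 4 = 30.
This cut is saturated, so no flow can exceed 30.

30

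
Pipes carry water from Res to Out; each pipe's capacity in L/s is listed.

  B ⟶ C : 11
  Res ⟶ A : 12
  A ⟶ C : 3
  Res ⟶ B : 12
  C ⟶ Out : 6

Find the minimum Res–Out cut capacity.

Augment Res→A→C→Out: bottleneck 3, flow now 3.
Augment Res→B→C→Out: bottleneck 3, flow now 6.
No augmenting path remains; maximum flow = 6.
By max-flow min-cut, the minimum cut capacity equals the max flow.
In the residual graph, reachable from Res: {Res, A, B, C}.
Min-cut edges: C→Out (6); capacity 6 = 6.

6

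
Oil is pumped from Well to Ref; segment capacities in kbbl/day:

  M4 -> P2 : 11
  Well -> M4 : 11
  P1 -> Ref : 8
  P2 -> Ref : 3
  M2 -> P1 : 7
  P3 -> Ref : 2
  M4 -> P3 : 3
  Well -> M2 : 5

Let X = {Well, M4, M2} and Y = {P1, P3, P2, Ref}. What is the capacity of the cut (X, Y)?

21

Edges leaving {Well, M4, M2}: M4→P3 (3), M4→P2 (11), M2→P1 (7).
Cut capacity = 3 + 11 + 7 = 21.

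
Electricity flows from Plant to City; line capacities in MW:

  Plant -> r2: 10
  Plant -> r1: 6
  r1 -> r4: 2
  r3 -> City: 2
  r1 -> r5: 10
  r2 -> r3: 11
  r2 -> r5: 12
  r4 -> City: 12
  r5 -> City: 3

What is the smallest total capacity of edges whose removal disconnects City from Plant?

Augment Plant→r1→r4→City: bottleneck 2, flow now 2.
Augment Plant→r1→r5→City: bottleneck 3, flow now 5.
Augment Plant→r2→r3→City: bottleneck 2, flow now 7.
No augmenting path remains; maximum flow = 7.
By max-flow min-cut, the minimum cut capacity equals the max flow.
In the residual graph, reachable from Plant: {Plant, r1, r2, r3, r5}.
Min-cut edges: r1→r4 (2), r3→City (2), r5→City (3); capacity 2 + 2 + 3 = 7.

7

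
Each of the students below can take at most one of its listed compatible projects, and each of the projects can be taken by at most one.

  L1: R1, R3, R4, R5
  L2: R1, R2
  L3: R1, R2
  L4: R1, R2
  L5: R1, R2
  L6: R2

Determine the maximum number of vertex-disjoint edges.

3

Unit-capacity flow: source→left, listed edges, right→sink; max matching = max flow.
Augmenting path L1→R1 (+1); matched 1.
Augmenting path L2→R2 (+1); matched 2.
Augmenting path L3→R1→L1→R3 (+1); matched 3.
No augmenting path remains; maximum matching = 3.
König certificate: {L1, R1, R2} is a vertex cover of size 3 (every listed pair touches it), so no matching can be larger.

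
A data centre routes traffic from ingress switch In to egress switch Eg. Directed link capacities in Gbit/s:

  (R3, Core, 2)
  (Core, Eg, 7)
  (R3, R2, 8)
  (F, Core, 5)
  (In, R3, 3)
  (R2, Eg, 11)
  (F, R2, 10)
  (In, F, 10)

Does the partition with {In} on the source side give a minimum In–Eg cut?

Yes — it is a minimum cut (capacity 13).

Given cut capacity: 3 + 10 = 13.
Augment In→R3→R2→Eg: bottleneck 3, flow now 3.
Augment In→F→R2→Eg: bottleneck 8, flow now 11.
Augment In→F→Core→Eg: bottleneck 2, flow now 13.
No augmenting path remains; maximum flow = 13.
Cut capacity 13 equals the max flow, so it is a minimum cut.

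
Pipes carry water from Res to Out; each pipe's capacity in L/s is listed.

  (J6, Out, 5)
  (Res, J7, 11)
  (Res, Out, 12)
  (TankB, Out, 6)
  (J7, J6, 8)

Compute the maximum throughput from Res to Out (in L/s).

Augment Res→Out: bottleneck 12, flow now 12.
Augment Res→J7→J6→Out: bottleneck 5, flow now 17.
No augmenting path remains; maximum flow = 17.
In the residual graph, reachable from Res: {Res, J7, J6}.
Min-cut edges: Res→Out (12), J6→Out (5); capacity 12 + 5 = 17.
This cut is saturated, so no flow can exceed 17.

17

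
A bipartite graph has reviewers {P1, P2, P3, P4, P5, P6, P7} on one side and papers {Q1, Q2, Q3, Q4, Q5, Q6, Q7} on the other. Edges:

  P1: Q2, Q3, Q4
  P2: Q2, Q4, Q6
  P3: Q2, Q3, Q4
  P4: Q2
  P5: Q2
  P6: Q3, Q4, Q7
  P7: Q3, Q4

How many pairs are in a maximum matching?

5

Unit-capacity flow: source→left, listed edges, right→sink; max matching = max flow.
Augmenting path P1→Q2 (+1); matched 1.
Augmenting path P2→Q4 (+1); matched 2.
Augmenting path P3→Q3 (+1); matched 3.
Augmenting path P6→Q7 (+1); matched 4.
Augmenting path P7→Q4→P2→Q6 (+1); matched 5.
No augmenting path remains; maximum matching = 5.
König certificate: {P2, P6, Q2, Q3, Q4} is a vertex cover of size 5 (every listed pair touches it), so no matching can be larger.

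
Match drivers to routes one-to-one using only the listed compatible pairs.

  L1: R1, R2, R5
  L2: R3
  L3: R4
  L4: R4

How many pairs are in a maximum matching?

3

Unit-capacity flow: source→left, listed edges, right→sink; max matching = max flow.
Augmenting path L1→R1 (+1); matched 1.
Augmenting path L2→R3 (+1); matched 2.
Augmenting path L3→R4 (+1); matched 3.
No augmenting path remains; maximum matching = 3.
König certificate: {L1, L2, R4} is a vertex cover of size 3 (every listed pair touches it), so no matching can be larger.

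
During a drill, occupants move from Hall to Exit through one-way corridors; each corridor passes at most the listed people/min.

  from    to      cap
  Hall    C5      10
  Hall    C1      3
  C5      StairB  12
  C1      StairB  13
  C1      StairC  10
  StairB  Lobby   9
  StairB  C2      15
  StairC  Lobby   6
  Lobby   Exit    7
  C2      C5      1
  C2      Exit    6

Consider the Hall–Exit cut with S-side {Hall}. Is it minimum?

Given cut capacity: 10 + 3 = 13.
Augment Hall→C5→StairB→Lobby→Exit: bottleneck 7, flow now 7.
Augment Hall→C5→StairB→C2→Exit: bottleneck 3, flow now 10.
Augment Hall→C1→StairB→C2→Exit: bottleneck 3, flow now 13.
No augmenting path remains; maximum flow = 13.
Cut capacity 13 equals the max flow, so it is a minimum cut.

Yes — it is a minimum cut (capacity 13).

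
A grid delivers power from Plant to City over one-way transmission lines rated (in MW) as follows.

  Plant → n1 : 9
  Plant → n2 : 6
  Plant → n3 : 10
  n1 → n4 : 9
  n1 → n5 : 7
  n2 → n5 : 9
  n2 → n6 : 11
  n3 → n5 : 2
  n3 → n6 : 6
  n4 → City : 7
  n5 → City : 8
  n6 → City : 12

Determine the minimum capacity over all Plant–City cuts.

23

Augment Plant→n1→n4→City: bottleneck 7, flow now 7.
Augment Plant→n1→n5→City: bottleneck 2, flow now 9.
Augment Plant→n2→n5→City: bottleneck 6, flow now 15.
Augment Plant→n3→n6→City: bottleneck 6, flow now 21.
Augment Plant→n3→n5→n2→n6→City: bottleneck 2, flow now 23. (uses reverse residual edge)
No augmenting path remains; maximum flow = 23.
By max-flow min-cut, the minimum cut capacity equals the max flow.
In the residual graph, reachable from Plant: {Plant, n3}.
Min-cut edges: Plant→n1 (9), Plant→n2 (6), n3→n5 (2), n3→n6 (6); capacity 9 + 6 + 2 + 6 = 23.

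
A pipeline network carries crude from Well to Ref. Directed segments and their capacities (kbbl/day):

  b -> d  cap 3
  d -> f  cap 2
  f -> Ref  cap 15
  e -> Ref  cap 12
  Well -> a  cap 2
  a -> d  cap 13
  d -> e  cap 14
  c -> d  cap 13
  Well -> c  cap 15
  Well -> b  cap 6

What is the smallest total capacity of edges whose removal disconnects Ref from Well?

Augment Well→a→d→e→Ref: bottleneck 2, flow now 2.
Augment Well→b→d→e→Ref: bottleneck 3, flow now 5.
Augment Well→c→d→e→Ref: bottleneck 7, flow now 12.
Augment Well→c→d→f→Ref: bottleneck 2, flow now 14.
No augmenting path remains; maximum flow = 14.
By max-flow min-cut, the minimum cut capacity equals the max flow.
In the residual graph, reachable from Well: {Well, a, b, c, d, e}.
Min-cut edges: d→f (2), e→Ref (12); capacity 2 + 12 = 14.

14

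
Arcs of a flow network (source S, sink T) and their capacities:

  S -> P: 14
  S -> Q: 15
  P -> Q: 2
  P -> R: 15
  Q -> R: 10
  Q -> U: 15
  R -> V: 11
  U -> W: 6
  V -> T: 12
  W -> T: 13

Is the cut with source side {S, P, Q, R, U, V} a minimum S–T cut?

Given cut capacity: 6 + 12 = 18.
Augment S→P→R→V→T: bottleneck 11, flow now 11.
Augment S→Q→U→W→T: bottleneck 6, flow now 17.
No augmenting path remains; maximum flow = 17.
In the residual graph, reachable from S: {S, P, Q, R, U}.
Min-cut edges: R→V (11), U→W (6); capacity 11 + 6 = 17.
Cut capacity 18 exceeds the max flow 17, so it is not minimum.

No — its capacity is 18, but the minimum cut has capacity 17.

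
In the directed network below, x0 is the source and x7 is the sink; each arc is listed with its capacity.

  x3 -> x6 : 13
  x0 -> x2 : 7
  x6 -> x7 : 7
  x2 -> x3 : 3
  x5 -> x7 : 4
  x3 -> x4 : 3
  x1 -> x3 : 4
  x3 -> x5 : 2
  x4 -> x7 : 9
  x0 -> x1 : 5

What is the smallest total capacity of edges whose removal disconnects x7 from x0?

Augment x0→x1→x3→x4→x7: bottleneck 3, flow now 3.
Augment x0→x1→x3→x5→x7: bottleneck 1, flow now 4.
Augment x0→x2→x3→x5→x7: bottleneck 1, flow now 5.
Augment x0→x2→x3→x6→x7: bottleneck 2, flow now 7.
No augmenting path remains; maximum flow = 7.
By max-flow min-cut, the minimum cut capacity equals the max flow.
In the residual graph, reachable from x0: {x0, x1, x2}.
Min-cut edges: x1→x3 (4), x2→x3 (3); capacity 4 + 3 = 7.

7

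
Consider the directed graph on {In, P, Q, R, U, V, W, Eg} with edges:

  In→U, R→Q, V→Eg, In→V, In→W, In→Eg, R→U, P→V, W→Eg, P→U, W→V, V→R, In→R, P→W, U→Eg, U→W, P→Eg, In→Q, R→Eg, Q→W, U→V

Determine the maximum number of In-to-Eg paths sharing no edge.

5

Assign every edge capacity 1; by Menger, the answer equals the max flow.
Path In→Eg (+1); total 1.
Path In→R→Eg (+1); total 2.
Path In→U→Eg (+1); total 3.
Path In→V→Eg (+1); total 4.
Path In→W→Eg (+1); total 5.
No residual In→Eg path; max flow = 5.
Certifying cut of size 5: {In→Eg, R→Eg, U→Eg, V→Eg, W→Eg}.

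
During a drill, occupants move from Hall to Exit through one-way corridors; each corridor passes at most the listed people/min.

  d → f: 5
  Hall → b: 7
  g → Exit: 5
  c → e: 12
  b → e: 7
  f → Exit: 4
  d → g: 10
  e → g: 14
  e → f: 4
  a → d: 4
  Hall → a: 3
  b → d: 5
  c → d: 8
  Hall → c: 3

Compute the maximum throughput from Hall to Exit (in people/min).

Augment Hall→a→d→f→Exit: bottleneck 3, flow now 3.
Augment Hall→b→d→f→Exit: bottleneck 1, flow now 4.
Augment Hall→b→d→g→Exit: bottleneck 4, flow now 8.
Augment Hall→b→e→g→Exit: bottleneck 1, flow now 9.
No augmenting path remains; maximum flow = 9.
In the residual graph, reachable from Hall: {Hall, a, b, c, d, e, f, g}.
Min-cut edges: f→Exit (4), g→Exit (5); capacity 4 + 5 = 9.
This cut is saturated, so no flow can exceed 9.

9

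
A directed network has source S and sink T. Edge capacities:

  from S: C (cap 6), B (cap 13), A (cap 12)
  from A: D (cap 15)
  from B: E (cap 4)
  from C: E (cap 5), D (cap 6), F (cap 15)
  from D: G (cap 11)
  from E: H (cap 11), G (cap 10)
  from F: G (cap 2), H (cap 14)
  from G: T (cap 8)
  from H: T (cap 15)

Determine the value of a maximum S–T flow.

18

Augment S→A→D→G→T: bottleneck 8, flow now 8.
Augment S→B→E→H→T: bottleneck 4, flow now 12.
Augment S→C→E→H→T: bottleneck 5, flow now 17.
Augment S→C→F→H→T: bottleneck 1, flow now 18.
No augmenting path remains; maximum flow = 18.
In the residual graph, reachable from S: {S, A, B, D, G}.
Min-cut edges: S→C (6), B→E (4), G→T (8); capacity 6 + 4 + 8 = 18.
This cut is saturated, so no flow can exceed 18.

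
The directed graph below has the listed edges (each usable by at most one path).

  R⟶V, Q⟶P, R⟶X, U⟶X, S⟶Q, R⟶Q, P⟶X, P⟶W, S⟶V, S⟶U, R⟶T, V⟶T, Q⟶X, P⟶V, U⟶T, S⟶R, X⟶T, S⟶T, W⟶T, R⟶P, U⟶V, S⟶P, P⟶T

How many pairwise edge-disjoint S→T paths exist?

6

Assign every edge capacity 1; by Menger, the answer equals the max flow.
Path S→T (+1); total 1.
Path S→P→T (+1); total 2.
Path S→R→T (+1); total 3.
Path S→U→T (+1); total 4.
Path S→V→T (+1); total 5.
Path S→Q→X→T (+1); total 6.
No residual S→T path; max flow = 6.
Certifying cut of size 6: {S→P, S→Q, S→R, S→T, S→U, S→V}.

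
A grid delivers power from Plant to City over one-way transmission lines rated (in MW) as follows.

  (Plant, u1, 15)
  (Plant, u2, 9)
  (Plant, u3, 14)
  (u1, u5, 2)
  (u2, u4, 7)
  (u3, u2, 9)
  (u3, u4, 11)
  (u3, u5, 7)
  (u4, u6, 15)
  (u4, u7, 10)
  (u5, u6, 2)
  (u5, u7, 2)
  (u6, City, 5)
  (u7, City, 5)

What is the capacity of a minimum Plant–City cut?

10

Augment Plant→u1→u5→u6→City: bottleneck 2, flow now 2.
Augment Plant→u2→u4→u6→City: bottleneck 3, flow now 5.
Augment Plant→u2→u4→u7→City: bottleneck 4, flow now 9.
Augment Plant→u3→u4→u7→City: bottleneck 1, flow now 10.
No augmenting path remains; maximum flow = 10.
By max-flow min-cut, the minimum cut capacity equals the max flow.
In the residual graph, reachable from Plant: {Plant, u1, u2, u3, u4, u5, u6, u7}.
Min-cut edges: u6→City (5), u7→City (5); capacity 5 + 5 = 10.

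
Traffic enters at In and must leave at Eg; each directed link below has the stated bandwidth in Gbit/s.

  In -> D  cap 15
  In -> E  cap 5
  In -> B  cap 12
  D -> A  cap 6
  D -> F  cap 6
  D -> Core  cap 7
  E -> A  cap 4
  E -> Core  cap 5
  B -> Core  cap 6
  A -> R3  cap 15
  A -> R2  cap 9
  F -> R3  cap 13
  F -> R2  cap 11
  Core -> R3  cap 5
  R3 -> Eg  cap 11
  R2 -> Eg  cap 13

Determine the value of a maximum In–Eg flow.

Augment In→D→A→R3→Eg: bottleneck 6, flow now 6.
Augment In→D→F→R3→Eg: bottleneck 5, flow now 11.
Augment In→D→F→R2→Eg: bottleneck 1, flow now 12.
Augment In→E→A→R2→Eg: bottleneck 4, flow now 16.
Augment In→D→Core→R3→A→R2→Eg: bottleneck 3, flow now 19. (uses reverse residual edge)
Augment In→E→Core→R3→A→R2→Eg: bottleneck 1, flow now 20. (uses reverse residual edge)
Augment In→B→Core→R3→A→R2→Eg: bottleneck 1, flow now 21. (uses reverse residual edge)
No augmenting path remains; maximum flow = 21.
In the residual graph, reachable from In: {In, D, E, B, Core}.
Min-cut edges: D→A (6), D→F (6), E→A (4), Core→R3 (5); capacity 6 + 6 + 4 + 5 = 21.
This cut is saturated, so no flow can exceed 21.

21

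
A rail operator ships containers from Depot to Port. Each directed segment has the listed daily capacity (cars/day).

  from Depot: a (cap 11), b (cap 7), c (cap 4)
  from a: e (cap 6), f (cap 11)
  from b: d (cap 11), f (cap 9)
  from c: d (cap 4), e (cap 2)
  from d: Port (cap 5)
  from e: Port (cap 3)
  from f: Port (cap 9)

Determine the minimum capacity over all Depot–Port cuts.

17

Augment Depot→a→e→Port: bottleneck 3, flow now 3.
Augment Depot→a→f→Port: bottleneck 8, flow now 11.
Augment Depot→b→d→Port: bottleneck 5, flow now 16.
Augment Depot→b→f→Port: bottleneck 1, flow now 17.
No augmenting path remains; maximum flow = 17.
By max-flow min-cut, the minimum cut capacity equals the max flow.
In the residual graph, reachable from Depot: {Depot, a, b, c, d, e, f}.
Min-cut edges: d→Port (5), e→Port (3), f→Port (9); capacity 5 + 3 + 9 = 17.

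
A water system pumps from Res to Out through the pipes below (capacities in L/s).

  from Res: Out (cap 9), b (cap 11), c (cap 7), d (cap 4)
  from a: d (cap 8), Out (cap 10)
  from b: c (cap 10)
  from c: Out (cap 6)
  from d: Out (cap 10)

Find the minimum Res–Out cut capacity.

Augment Res→Out: bottleneck 9, flow now 9.
Augment Res→c→Out: bottleneck 6, flow now 15.
Augment Res→d→Out: bottleneck 4, flow now 19.
No augmenting path remains; maximum flow = 19.
By max-flow min-cut, the minimum cut capacity equals the max flow.
In the residual graph, reachable from Res: {Res, b, c}.
Min-cut edges: Res→d (4), Res→Out (9), c→Out (6); capacity 4 + 9 + 6 = 19.

19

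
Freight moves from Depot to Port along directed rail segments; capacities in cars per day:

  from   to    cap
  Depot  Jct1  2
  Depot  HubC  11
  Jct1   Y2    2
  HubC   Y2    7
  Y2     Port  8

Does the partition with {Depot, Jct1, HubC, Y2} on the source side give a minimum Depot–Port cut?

Yes — it is a minimum cut (capacity 8).

Given cut capacity: 8 = 8.
Augment Depot→Jct1→Y2→Port: bottleneck 2, flow now 2.
Augment Depot→HubC→Y2→Port: bottleneck 6, flow now 8.
No augmenting path remains; maximum flow = 8.
Cut capacity 8 equals the max flow, so it is a minimum cut.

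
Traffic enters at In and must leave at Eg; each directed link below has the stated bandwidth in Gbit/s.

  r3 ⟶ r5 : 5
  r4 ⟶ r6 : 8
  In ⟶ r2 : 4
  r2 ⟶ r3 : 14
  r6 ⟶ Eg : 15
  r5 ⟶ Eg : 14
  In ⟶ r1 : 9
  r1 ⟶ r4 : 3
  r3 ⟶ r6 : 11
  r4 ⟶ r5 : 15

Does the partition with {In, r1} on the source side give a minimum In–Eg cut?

Given cut capacity: 4 + 3 = 7.
Augment In→r1→r4→r5→Eg: bottleneck 3, flow now 3.
Augment In→r2→r3→r5→Eg: bottleneck 4, flow now 7.
No augmenting path remains; maximum flow = 7.
Cut capacity 7 equals the max flow, so it is a minimum cut.

Yes — it is a minimum cut (capacity 7).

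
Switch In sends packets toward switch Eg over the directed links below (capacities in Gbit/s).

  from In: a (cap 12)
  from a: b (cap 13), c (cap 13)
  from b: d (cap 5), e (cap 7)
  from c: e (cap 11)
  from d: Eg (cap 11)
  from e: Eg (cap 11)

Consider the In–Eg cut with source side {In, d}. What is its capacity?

Edges leaving {In, d}: In→a (12), d→Eg (11).
Cut capacity = 12 + 11 = 23.

23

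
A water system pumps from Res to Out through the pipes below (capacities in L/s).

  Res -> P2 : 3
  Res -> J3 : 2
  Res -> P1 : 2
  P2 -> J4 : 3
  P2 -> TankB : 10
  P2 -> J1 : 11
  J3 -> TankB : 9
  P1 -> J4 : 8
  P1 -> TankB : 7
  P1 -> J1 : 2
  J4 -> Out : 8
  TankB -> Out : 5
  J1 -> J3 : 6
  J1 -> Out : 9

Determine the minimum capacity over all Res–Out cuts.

Augment Res→P2→J4→Out: bottleneck 3, flow now 3.
Augment Res→J3→TankB→Out: bottleneck 2, flow now 5.
Augment Res→P1→J4→Out: bottleneck 2, flow now 7.
No augmenting path remains; maximum flow = 7.
By max-flow min-cut, the minimum cut capacity equals the max flow.
In the residual graph, reachable from Res: {Res}.
Min-cut edges: Res→P2 (3), Res→J3 (2), Res→P1 (2); capacity 3 + 2 + 2 = 7.

7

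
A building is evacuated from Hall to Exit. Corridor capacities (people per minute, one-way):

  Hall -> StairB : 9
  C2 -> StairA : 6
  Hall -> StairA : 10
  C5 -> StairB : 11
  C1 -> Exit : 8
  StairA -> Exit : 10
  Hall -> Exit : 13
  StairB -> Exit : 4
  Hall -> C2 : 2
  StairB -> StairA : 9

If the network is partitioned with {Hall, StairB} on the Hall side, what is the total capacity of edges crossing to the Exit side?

38

Edges leaving {Hall, StairB}: Hall→C2 (2), Hall→StairA (10), Hall→Exit (13), StairB→StairA (9), StairB→Exit (4).
Cut capacity = 2 + 10 + 13 + 9 + 4 = 38.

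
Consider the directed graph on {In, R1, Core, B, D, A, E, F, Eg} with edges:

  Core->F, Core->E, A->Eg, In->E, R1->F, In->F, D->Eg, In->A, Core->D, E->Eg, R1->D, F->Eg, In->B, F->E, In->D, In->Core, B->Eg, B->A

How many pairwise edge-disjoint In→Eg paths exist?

5

Assign every edge capacity 1; by Menger, the answer equals the max flow.
Path In→B→Eg (+1); total 1.
Path In→D→Eg (+1); total 2.
Path In→A→Eg (+1); total 3.
Path In→E→Eg (+1); total 4.
Path In→F→Eg (+1); total 5.
No residual In→Eg path; max flow = 5.
Certifying cut of size 5: {D→Eg, E→Eg, F→Eg, In→A, In→B}.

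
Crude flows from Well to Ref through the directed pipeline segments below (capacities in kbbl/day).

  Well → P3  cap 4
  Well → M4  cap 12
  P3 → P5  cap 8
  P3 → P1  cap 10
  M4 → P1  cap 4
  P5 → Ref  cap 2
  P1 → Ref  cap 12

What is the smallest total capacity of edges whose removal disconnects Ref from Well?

Augment Well→P3→P5→Ref: bottleneck 2, flow now 2.
Augment Well→P3→P1→Ref: bottleneck 2, flow now 4.
Augment Well→M4→P1→Ref: bottleneck 4, flow now 8.
No augmenting path remains; maximum flow = 8.
By max-flow min-cut, the minimum cut capacity equals the max flow.
In the residual graph, reachable from Well: {Well, M4}.
Min-cut edges: Well→P3 (4), M4→P1 (4); capacity 4 + 4 = 8.

8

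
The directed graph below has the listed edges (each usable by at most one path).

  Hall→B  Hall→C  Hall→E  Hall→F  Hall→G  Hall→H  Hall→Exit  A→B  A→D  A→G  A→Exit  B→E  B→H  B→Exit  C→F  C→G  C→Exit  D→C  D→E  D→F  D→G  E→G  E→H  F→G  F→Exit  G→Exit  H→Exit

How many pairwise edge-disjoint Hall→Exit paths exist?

6

Assign every edge capacity 1; by Menger, the answer equals the max flow.
Path Hall→Exit (+1); total 1.
Path Hall→B→Exit (+1); total 2.
Path Hall→C→Exit (+1); total 3.
Path Hall→F→Exit (+1); total 4.
Path Hall→G→Exit (+1); total 5.
Path Hall→H→Exit (+1); total 6.
No residual Hall→Exit path; max flow = 6.
Certifying cut of size 6: {G→Exit, H→Exit, Hall→B, Hall→C, Hall→Exit, Hall→F}.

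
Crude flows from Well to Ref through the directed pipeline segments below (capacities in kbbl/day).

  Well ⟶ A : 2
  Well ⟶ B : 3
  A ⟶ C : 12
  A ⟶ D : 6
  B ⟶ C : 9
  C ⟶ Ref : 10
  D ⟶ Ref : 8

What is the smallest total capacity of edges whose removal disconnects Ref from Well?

Augment Well→A→C→Ref: bottleneck 2, flow now 2.
Augment Well→B→C→Ref: bottleneck 3, flow now 5.
No augmenting path remains; maximum flow = 5.
By max-flow min-cut, the minimum cut capacity equals the max flow.
In the residual graph, reachable from Well: {Well}.
Min-cut edges: Well→A (2), Well→B (3); capacity 2 + 3 = 5.

5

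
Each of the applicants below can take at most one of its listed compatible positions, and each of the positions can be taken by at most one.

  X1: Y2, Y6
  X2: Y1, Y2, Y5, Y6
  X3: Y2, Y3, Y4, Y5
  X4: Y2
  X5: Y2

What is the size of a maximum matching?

4

Unit-capacity flow: source→left, listed edges, right→sink; max matching = max flow.
Augmenting path X1→Y2 (+1); matched 1.
Augmenting path X2→Y1 (+1); matched 2.
Augmenting path X3→Y3 (+1); matched 3.
Augmenting path X4→Y2→X1→Y6 (+1); matched 4.
No augmenting path remains; maximum matching = 4.
König certificate: {X1, X2, X3, Y2} is a vertex cover of size 4 (every listed pair touches it), so no matching can be larger.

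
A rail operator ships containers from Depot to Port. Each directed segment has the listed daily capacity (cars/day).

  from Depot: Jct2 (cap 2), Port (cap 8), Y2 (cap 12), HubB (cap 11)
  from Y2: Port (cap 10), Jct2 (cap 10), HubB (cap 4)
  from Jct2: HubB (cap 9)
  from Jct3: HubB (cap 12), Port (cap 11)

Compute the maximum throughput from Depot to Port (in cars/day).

Augment Depot→Port: bottleneck 8, flow now 8.
Augment Depot→Y2→Port: bottleneck 10, flow now 18.
No augmenting path remains; maximum flow = 18.
In the residual graph, reachable from Depot: {Depot, Y2, Jct2, HubB}.
Min-cut edges: Depot→Port (8), Y2→Port (10); capacity 8 + 10 = 18.
This cut is saturated, so no flow can exceed 18.

18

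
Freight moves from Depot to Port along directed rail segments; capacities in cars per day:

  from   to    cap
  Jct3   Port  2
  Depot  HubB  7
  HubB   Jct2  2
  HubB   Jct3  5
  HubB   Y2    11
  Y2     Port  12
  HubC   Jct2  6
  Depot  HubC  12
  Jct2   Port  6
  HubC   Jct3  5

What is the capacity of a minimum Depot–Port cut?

15

Augment Depot→HubC→Jct2→Port: bottleneck 6, flow now 6.
Augment Depot→HubC→Jct3→Port: bottleneck 2, flow now 8.
Augment Depot→HubB→Y2→Port: bottleneck 7, flow now 15.
No augmenting path remains; maximum flow = 15.
By max-flow min-cut, the minimum cut capacity equals the max flow.
In the residual graph, reachable from Depot: {Depot, HubC, Jct3}.
Min-cut edges: Depot→HubB (7), HubC→Jct2 (6), Jct3→Port (2); capacity 7 + 6 + 2 = 15.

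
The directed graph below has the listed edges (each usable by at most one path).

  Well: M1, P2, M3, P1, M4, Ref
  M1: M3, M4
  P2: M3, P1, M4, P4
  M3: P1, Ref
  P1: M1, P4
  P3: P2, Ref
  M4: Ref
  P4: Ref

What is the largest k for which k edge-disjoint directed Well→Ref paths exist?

4

Assign every edge capacity 1; by Menger, the answer equals the max flow.
Path Well→Ref (+1); total 1.
Path Well→M3→Ref (+1); total 2.
Path Well→M4→Ref (+1); total 3.
Path Well→P2→P4→Ref (+1); total 4.
No residual Well→Ref path; max flow = 4.
Certifying cut of size 4: {M3→Ref, M4→Ref, P4→Ref, Well→Ref}.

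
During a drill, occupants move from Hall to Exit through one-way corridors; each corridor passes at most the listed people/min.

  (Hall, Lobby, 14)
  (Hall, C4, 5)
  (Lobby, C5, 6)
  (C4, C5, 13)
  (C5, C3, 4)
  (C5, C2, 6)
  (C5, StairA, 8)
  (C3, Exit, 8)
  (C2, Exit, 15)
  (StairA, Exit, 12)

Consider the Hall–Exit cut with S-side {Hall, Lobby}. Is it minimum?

Given cut capacity: 5 + 6 = 11.
Augment Hall→Lobby→C5→C3→Exit: bottleneck 4, flow now 4.
Augment Hall→Lobby→C5→C2→Exit: bottleneck 2, flow now 6.
Augment Hall→C4→C5→C2→Exit: bottleneck 4, flow now 10.
Augment Hall→C4→C5→StairA→Exit: bottleneck 1, flow now 11.
No augmenting path remains; maximum flow = 11.
Cut capacity 11 equals the max flow, so it is a minimum cut.

Yes — it is a minimum cut (capacity 11).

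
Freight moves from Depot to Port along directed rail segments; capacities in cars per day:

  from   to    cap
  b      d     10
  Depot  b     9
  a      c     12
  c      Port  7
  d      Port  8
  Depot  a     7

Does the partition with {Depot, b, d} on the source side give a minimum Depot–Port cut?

Yes — it is a minimum cut (capacity 15).

Given cut capacity: 7 + 8 = 15.
Augment Depot→a→c→Port: bottleneck 7, flow now 7.
Augment Depot→b→d→Port: bottleneck 8, flow now 15.
No augmenting path remains; maximum flow = 15.
Cut capacity 15 equals the max flow, so it is a minimum cut.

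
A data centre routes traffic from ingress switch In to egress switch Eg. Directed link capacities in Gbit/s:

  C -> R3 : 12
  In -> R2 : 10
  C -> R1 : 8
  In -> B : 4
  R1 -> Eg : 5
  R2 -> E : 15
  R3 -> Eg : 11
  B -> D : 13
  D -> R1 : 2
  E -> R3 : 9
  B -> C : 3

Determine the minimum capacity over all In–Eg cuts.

Augment In→B→C→R3→Eg: bottleneck 3, flow now 3.
Augment In→B→D→R1→Eg: bottleneck 1, flow now 4.
Augment In→R2→E→R3→Eg: bottleneck 8, flow now 12.
Augment In→R2→E→R3→C→R1→Eg: bottleneck 1, flow now 13. (uses reverse residual edge)
No augmenting path remains; maximum flow = 13.
By max-flow min-cut, the minimum cut capacity equals the max flow.
In the residual graph, reachable from In: {In, R2, E}.
Min-cut edges: In→B (4), E→R3 (9); capacity 4 + 9 = 13.

13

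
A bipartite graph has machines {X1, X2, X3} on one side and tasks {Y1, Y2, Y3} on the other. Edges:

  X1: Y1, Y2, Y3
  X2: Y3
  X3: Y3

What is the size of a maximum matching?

2

Unit-capacity flow: source→left, listed edges, right→sink; max matching = max flow.
Augmenting path X1→Y1 (+1); matched 1.
Augmenting path X2→Y3 (+1); matched 2.
No augmenting path remains; maximum matching = 2.
König certificate: {X1, Y3} is a vertex cover of size 2 (every listed pair touches it), so no matching can be larger.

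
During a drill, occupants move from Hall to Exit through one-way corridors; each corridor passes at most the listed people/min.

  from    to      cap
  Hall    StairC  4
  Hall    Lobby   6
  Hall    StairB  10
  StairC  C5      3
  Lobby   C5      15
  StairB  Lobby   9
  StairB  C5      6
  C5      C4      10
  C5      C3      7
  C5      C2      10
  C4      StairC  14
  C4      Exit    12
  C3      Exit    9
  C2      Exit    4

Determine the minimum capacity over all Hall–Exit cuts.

19

Augment Hall→StairC→C5→C4→Exit: bottleneck 3, flow now 3.
Augment Hall→Lobby→C5→C4→Exit: bottleneck 6, flow now 9.
Augment Hall→StairB→C5→C4→Exit: bottleneck 1, flow now 10.
Augment Hall→StairB→C5→C3→Exit: bottleneck 5, flow now 15.
Augment Hall→StairB→Lobby→C5→C3→Exit: bottleneck 2, flow now 17.
Augment Hall→StairB→Lobby→C5→C2→Exit: bottleneck 2, flow now 19.
No augmenting path remains; maximum flow = 19.
By max-flow min-cut, the minimum cut capacity equals the max flow.
In the residual graph, reachable from Hall: {Hall, StairC}.
Min-cut edges: Hall→Lobby (6), Hall→StairB (10), StairC→C5 (3); capacity 6 + 10 + 3 = 19.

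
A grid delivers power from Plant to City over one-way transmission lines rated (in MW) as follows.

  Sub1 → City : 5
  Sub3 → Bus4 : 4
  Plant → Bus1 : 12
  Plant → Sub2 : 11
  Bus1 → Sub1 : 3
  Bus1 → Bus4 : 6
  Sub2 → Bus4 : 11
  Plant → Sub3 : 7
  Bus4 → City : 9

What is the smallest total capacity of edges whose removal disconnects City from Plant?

12

Augment Plant→Sub3→Bus4→City: bottleneck 4, flow now 4.
Augment Plant→Bus1→Sub1→City: bottleneck 3, flow now 7.
Augment Plant→Bus1→Bus4→City: bottleneck 5, flow now 12.
No augmenting path remains; maximum flow = 12.
By max-flow min-cut, the minimum cut capacity equals the max flow.
In the residual graph, reachable from Plant: {Plant, Sub3, Bus1, Sub2, Bus4}.
Min-cut edges: Bus1→Sub1 (3), Bus4→City (9); capacity 3 + 9 = 12.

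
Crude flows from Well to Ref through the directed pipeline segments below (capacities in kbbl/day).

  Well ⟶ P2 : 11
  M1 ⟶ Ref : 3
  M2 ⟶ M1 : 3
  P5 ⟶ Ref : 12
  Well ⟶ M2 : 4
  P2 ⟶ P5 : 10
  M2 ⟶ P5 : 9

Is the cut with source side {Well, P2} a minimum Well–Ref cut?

Given cut capacity: 4 + 10 = 14.
Augment Well→P2→P5→Ref: bottleneck 10, flow now 10.
Augment Well→M2→P5→Ref: bottleneck 2, flow now 12.
Augment Well→M2→M1→Ref: bottleneck 2, flow now 14.
No augmenting path remains; maximum flow = 14.
Cut capacity 14 equals the max flow, so it is a minimum cut.

Yes — it is a minimum cut (capacity 14).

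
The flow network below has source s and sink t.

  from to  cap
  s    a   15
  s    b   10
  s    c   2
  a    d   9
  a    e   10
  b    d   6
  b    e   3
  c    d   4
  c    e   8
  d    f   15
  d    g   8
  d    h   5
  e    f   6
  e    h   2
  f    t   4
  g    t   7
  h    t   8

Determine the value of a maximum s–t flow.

Augment s→a→d→f→t: bottleneck 4, flow now 4.
Augment s→a→d→g→t: bottleneck 5, flow now 9.
Augment s→a→e→h→t: bottleneck 2, flow now 11.
Augment s→b→d→g→t: bottleneck 2, flow now 13.
Augment s→b→d→h→t: bottleneck 4, flow now 17.
Augment s→c→d→h→t: bottleneck 1, flow now 18.
No augmenting path remains; maximum flow = 18.
In the residual graph, reachable from s: {s, a, b, c, d, e, f, g}.
Min-cut edges: d→h (5), e→h (2), f→t (4), g→t (7); capacity 5 + 2 + 4 + 7 = 18.
This cut is saturated, so no flow can exceed 18.

18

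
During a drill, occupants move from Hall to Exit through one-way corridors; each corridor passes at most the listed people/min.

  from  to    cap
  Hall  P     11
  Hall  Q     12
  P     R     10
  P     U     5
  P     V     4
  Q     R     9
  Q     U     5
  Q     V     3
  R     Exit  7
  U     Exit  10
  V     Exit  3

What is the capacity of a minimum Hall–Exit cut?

20

Augment Hall→P→R→Exit: bottleneck 7, flow now 7.
Augment Hall→P→U→Exit: bottleneck 4, flow now 11.
Augment Hall→Q→U→Exit: bottleneck 5, flow now 16.
Augment Hall→Q→V→Exit: bottleneck 3, flow now 19.
Augment Hall→Q→R→P→U→Exit: bottleneck 1, flow now 20. (uses reverse residual edge)
No augmenting path remains; maximum flow = 20.
By max-flow min-cut, the minimum cut capacity equals the max flow.
In the residual graph, reachable from Hall: {Hall, P, Q, R, V}.
Min-cut edges: P→U (5), Q→U (5), R→Exit (7), V→Exit (3); capacity 5 + 5 + 7 + 3 = 20.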